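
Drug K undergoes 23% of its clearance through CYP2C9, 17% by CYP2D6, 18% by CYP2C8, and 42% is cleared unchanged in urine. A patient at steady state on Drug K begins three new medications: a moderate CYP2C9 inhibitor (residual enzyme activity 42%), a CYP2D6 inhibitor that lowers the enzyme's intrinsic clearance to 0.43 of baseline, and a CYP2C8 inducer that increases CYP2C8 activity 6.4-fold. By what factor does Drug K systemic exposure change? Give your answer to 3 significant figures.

The CYP2C9 pathway (23% of clearance) is reduced to 0.42× activity: 0.23 × 0.42 = 0.0966.
The CYP2D6 pathway (17% of clearance) falls to 0.43× activity: 0.17 × 0.43 = 0.0731.
The CYP2C8 pathway (18% of clearance) rises to 6.4× activity: 0.18 × 6.4 = 1.152.
The remaining 42% of clearance is unaffected.
New clearance relative to baseline: 0.0966 + 0.0731 + 1.152 + 0.42 = 1.7417.
Systemic exposure ∝ 1/CL: fold-change = 1 / 1.7417 = 0.574.

0.574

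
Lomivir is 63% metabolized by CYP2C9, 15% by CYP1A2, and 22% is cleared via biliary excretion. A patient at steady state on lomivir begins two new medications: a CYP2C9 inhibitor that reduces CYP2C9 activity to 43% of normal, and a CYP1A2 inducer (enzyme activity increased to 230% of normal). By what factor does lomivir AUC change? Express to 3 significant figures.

The CYP2C9 pathway (63% of clearance) drops to 0.43× activity: 0.63 × 0.43 = 0.2709.
The CYP1A2 pathway (15% of clearance) rises to 2.3× activity: 0.15 × 2.3 = 0.345.
Non-CYP routes (22%) are unchanged.
New clearance relative to baseline: 0.2709 + 0.345 + 0.22 = 0.8359.
Net AUC ratio = 1 / 0.8359 = 1.20.

1.20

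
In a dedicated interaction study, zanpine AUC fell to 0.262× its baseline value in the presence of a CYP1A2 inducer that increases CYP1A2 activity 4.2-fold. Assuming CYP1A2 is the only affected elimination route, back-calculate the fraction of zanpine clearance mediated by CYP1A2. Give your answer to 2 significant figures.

Let fm be the CYP1A2 fraction. New clearance relative to baseline = fm × 4.2 + (1 − fm).
AUC ratio = 1 / (new CL fraction), so new CL fraction = 1 / 0.262 = 3.817.
fm × 4.2 + 1 − fm = 3.817  ⇒  fm × (4.2 − 1) = 2.817  ⇒  fm = 0.88.

0.88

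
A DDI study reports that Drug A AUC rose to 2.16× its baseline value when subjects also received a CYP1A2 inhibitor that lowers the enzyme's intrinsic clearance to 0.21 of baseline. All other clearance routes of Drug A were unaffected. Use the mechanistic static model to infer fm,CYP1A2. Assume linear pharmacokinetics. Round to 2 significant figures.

Let x = fm,CYP1A2. Because AUC ∝ 1/CL, relative clearance fell to 1/2.16 = 0.463.
Setting x·0.21 + (1 − x) = 0.463 and solving: x = (0.463 − 1)/(0.21 − 1) = 0.68.

0.68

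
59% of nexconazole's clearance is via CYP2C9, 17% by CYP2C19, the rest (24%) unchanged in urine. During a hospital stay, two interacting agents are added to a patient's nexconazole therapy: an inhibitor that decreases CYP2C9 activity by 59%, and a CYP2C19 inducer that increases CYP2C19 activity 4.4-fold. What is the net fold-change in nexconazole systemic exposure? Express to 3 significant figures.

0.813

CYP2C9: 0.59 × 0.41 = 0.2419
CYP2C19: 0.17 × 4.4 = 0.748
Other: 0.24 (unchanged)
Relative clearance = 0.2419 + 0.748 + 0.24 = 1.2299.
Systemic exposure ∝ 1/CL: fold-change = 1 / 1.2299 = 0.813.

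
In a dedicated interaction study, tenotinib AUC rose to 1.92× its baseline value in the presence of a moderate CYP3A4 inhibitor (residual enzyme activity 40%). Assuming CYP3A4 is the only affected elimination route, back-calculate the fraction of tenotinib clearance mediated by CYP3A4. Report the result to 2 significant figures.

0.80

Let x = fm,CYP3A4. Because AUC ∝ 1/CL, relative clearance fell to 1/1.92 = 0.5208.
Setting x·0.4 + (1 − x) = 0.5208 and solving: x = (0.5208 − 1)/(0.4 − 1) = 0.80.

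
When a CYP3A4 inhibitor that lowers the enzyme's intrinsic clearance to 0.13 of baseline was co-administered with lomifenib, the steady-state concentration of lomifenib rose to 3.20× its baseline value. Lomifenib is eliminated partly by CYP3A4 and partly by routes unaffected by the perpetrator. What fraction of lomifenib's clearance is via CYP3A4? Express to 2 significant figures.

CL'/CL = 1 / 3.20 = 0.3125
0.13·fm + (1 − fm) = 0.3125
fm = (0.3125 − 1) / (0.13 − 1) = 0.79

0.79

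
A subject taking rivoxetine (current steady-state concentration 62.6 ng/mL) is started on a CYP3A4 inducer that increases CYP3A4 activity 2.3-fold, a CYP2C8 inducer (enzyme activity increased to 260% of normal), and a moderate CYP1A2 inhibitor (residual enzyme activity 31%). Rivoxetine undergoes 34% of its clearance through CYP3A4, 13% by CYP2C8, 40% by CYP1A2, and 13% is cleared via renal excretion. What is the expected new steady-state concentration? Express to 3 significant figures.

CYP3A4: 0.34 × 2.3 = 0.782
CYP2C8: 0.13 × 2.6 = 0.338
CYP1A2: 0.4 × 0.31 = 0.124
Other: 0.13 (unchanged)
Relative clearance = 0.782 + 0.338 + 0.124 + 0.13 = 1.374.
New steady-state concentration = 62.6 / 1.374 = 45.6 ng/mL (concentration scales inversely with clearance).

45.6 ng/mL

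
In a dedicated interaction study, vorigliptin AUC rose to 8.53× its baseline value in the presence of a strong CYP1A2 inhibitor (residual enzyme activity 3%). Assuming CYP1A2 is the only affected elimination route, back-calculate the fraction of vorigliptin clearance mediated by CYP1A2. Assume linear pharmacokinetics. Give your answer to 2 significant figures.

0.91

Call the CYP1A2 fraction fm. After the interaction, CL_new/CL_old = fm × 0.03 + (1 − fm).
AUC ratio = 1 / (new CL fraction), so new CL fraction = 1 / 8.53 = 0.1172.
fm × 0.03 + 1 − fm = 0.1172  ⇒  fm × (0.03 − 1) = −0.8828  ⇒  fm = 0.91.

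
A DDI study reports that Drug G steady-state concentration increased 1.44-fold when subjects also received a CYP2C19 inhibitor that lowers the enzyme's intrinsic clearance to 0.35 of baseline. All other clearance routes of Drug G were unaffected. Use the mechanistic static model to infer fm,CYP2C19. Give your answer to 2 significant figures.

Write x for the fraction cleared via CYP2C19. The observed steady-state concentration change means clearance fell to 1/1.44 = 0.6944 of baseline.
Only the CYP2C19 route changed, so 0.6944 = x·0.35 + (1 − x), giving x = 0.47.

0.47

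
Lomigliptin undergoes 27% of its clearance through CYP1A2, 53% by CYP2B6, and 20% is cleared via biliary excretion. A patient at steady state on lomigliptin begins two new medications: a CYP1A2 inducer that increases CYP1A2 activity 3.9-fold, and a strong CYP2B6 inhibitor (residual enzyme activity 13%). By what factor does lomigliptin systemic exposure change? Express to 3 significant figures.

0.756

CYP1A2: 0.27 × 3.9 = 1.053
CYP2B6: 0.53 × 0.13 = 0.0689
Other: 0.2 (unchanged)
CL_new/CL_old = 1.053 + 0.0689 + 0.2 = 1.3219.
Net systemic exposure ratio = 1 / 1.3219 = 0.756.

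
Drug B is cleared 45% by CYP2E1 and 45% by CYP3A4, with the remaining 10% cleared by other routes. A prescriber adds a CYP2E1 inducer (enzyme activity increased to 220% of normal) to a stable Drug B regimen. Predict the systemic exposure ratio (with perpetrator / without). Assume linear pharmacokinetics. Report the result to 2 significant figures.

The CYP2E1 pathway (45% of clearance) increases to 2.2× activity: 0.45 × 2.2 = 0.99.
CYP3A4 (45%) and the residual 10% are unaffected.
Relative clearance = 0.99 + 0.45 + 0.1 = 1.54.
Systemic exposure is inversely proportional to clearance, so the fold-change is 1 / 1.54 = 0.65.

0.65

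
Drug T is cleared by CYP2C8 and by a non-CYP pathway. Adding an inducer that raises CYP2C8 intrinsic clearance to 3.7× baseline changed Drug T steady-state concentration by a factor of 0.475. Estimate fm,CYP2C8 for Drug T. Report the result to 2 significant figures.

0.41

Call the CYP2C8 fraction fm. After the interaction, CL_new/CL_old = fm × 3.7 + (1 − fm).
Steady-state concentration ratio = 1 / (new CL fraction), so new CL fraction = 1 / 0.475 = 2.105.
fm × 3.7 + 1 − fm = 2.105  ⇒  fm × (3.7 − 1) = 1.105  ⇒  fm = 0.41.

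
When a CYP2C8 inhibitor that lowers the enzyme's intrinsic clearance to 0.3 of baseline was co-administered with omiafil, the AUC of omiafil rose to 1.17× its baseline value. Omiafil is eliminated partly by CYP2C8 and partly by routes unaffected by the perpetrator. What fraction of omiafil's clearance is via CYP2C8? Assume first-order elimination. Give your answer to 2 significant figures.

Let x = fm,CYP2C8. Because AUC ∝ 1/CL, relative clearance fell to 1/1.17 = 0.8547.
Only the CYP2C8 route changed, so 0.8547 = x·0.3 + (1 − x), giving x = 0.21.

0.21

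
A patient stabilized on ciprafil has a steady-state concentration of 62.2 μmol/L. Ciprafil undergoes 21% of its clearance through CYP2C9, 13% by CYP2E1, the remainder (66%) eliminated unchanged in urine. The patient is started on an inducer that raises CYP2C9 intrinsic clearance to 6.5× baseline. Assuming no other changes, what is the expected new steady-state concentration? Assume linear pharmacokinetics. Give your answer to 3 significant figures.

28.9 μmol/L

The CYP2C9 pathway (21% of clearance) rises to 6.5× activity: 0.21 × 6.5 = 1.365.
CYP2E1 (13%) and the residual 66% are unaffected.
CL_new/CL_old = 1.365 + 0.13 + 0.66 = 2.155.
New steady-state concentration = baseline ÷ relative clearance = 62.2 / 2.155 = 28.9 μmol/L.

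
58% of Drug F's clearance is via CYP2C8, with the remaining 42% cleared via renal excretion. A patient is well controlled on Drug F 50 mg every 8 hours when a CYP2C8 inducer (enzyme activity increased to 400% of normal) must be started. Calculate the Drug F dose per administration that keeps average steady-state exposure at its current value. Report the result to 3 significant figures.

137 mg

CYP2C8: 0.58 × 4 = 2.32
Other: 0.42 (unchanged)
Relative clearance = 2.32 + 0.42 = 2.74.
To maintain the same steady-state level, dose must scale with clearance: new dose = 50 × 2.74 = 137 mg.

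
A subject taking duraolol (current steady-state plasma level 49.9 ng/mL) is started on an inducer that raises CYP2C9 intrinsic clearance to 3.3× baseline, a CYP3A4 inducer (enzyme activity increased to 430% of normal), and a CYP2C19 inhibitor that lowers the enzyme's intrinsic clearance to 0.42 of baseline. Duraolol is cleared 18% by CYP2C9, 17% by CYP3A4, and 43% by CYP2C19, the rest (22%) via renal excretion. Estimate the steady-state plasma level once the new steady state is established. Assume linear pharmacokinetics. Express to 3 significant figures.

The CYP2C9 pathway (18% of clearance) rises to 3.3× activity: 0.18 × 3.3 = 0.594.
The CYP3A4 pathway (17% of clearance) increases to 4.3× activity: 0.17 × 4.3 = 0.731.
The CYP2C19 pathway (43% of clearance) falls to 0.42× activity: 0.43 × 0.42 = 0.1806.
The remaining 22% of clearance is unaffected.
Relative clearance = 0.594 + 0.731 + 0.1806 + 0.22 = 1.7256.
Steady-state plasma level ∝ 1/CL: new value = 49.9 / 1.7256 = 28.9 ng/mL.

28.9 ng/mL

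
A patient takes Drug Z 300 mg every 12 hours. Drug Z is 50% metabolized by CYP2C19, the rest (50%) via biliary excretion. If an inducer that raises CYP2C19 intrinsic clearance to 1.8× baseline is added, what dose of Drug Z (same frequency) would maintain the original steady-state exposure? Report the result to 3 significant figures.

The CYP2C19 pathway (50% of clearance) rises to 1.8× activity: 0.5 × 1.8 = 0.9.
Non-CYP routes (50%) are unchanged.
CL_new/CL_old = 0.9 + 0.5 = 1.4.
Css,avg = (dose rate)/CL, so holding Css fixed requires dose ∝ CL: 300 × 1.4 = 420 mg.

420 mg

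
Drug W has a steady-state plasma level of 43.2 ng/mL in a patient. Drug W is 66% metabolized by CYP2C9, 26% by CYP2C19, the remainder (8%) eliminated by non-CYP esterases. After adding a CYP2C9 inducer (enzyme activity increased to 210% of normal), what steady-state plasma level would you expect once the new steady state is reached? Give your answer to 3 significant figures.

The CYP2C9 pathway (66% of clearance) is boosted to 2.1× activity: 0.66 × 2.1 = 1.386.
CYP2C19 (26%) and the residual 8% are unaffected.
CL_new/CL_old = 1.386 + 0.26 + 0.08 = 1.726.
Steady-state plasma level ∝ 1/CL, so new value = 43.2 / 1.726 = 25.0 ng/mL.

25.0 ng/mL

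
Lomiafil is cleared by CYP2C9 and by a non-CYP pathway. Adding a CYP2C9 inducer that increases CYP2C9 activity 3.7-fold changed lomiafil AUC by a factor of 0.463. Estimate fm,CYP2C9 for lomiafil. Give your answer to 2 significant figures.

0.43

CL'/CL = 1 / 0.463 = 2.16
3.7·fm + (1 − fm) = 2.16
fm = (2.16 − 1) / (3.7 − 1) = 0.43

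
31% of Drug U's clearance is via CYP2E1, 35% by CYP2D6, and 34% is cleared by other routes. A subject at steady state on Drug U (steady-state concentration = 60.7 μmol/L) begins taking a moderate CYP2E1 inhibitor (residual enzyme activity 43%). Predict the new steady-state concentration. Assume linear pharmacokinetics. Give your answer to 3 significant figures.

73.7 μmol/L

The CYP2E1 pathway (31% of clearance) drops to 0.43× activity: 0.31 × 0.43 = 0.1333.
CYP2D6 (35%) and the residual 34% are unaffected.
New clearance relative to baseline: 0.1333 + 0.35 + 0.34 = 0.8233.
Steady-state concentration ∝ 1/CL, so new value = 60.7 / 0.8233 = 73.7 μmol/L.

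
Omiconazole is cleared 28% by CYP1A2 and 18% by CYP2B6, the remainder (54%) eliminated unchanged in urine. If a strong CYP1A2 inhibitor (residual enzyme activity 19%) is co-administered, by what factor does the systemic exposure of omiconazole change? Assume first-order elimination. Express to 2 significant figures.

1.3

The CYP1A2 pathway (28% of clearance) is reduced to 0.19× activity: 0.28 × 0.19 = 0.0532.
CYP2B6 (18%) and the residual 54% are unaffected.
New clearance relative to baseline: 0.0532 + 0.18 + 0.54 = 0.7732.
Systemic exposure is inversely proportional to clearance, so the fold-change is 1 / 0.7732 = 1.3.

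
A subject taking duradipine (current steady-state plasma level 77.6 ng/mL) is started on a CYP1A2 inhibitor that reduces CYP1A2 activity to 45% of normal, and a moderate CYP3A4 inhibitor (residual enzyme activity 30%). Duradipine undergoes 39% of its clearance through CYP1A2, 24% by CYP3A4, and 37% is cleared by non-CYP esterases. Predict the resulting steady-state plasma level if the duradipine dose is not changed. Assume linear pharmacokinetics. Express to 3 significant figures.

The CYP1A2 pathway (39% of clearance) falls to 0.45× activity: 0.39 × 0.45 = 0.1755.
The CYP3A4 pathway (24% of clearance) falls to 0.3× activity: 0.24 × 0.3 = 0.072.
Non-CYP routes (37%) are unchanged.
CL_new/CL_old = 0.1755 + 0.072 + 0.37 = 0.6175.
Dividing the baseline by the relative clearance: 77.6 / 0.6175 = 126 ng/mL.

126 ng/mL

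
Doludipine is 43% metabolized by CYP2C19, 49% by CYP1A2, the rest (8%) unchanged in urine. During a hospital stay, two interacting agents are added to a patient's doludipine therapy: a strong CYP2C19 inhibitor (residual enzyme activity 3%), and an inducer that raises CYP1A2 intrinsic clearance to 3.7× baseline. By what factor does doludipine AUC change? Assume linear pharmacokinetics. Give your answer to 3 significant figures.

The CYP2C19 pathway (43% of clearance) falls to 0.03× activity: 0.43 × 0.03 = 0.0129.
The CYP1A2 pathway (49% of clearance) rises to 3.7× activity: 0.49 × 3.7 = 1.813.
Non-CYP routes (8%) are unchanged.
New clearance relative to baseline: 0.0129 + 1.813 + 0.08 = 1.9059.
Because AUC varies inversely with clearance, the combined effect is 1 / 1.9059 = 0.525.

0.525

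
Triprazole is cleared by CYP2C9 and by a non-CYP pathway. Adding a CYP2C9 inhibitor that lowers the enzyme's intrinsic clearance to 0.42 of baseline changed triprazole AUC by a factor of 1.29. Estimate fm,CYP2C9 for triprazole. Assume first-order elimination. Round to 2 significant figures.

0.39

Let x = fm,CYP2C9. Because AUC ∝ 1/CL, relative clearance fell to 1/1.29 = 0.7752.
Setting x·0.42 + (1 − x) = 0.7752 and solving: x = (0.7752 − 1)/(0.42 − 1) = 0.39.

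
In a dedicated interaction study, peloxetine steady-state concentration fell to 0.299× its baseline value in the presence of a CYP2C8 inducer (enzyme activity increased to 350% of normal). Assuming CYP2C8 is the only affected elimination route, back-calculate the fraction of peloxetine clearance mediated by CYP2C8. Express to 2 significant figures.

Call the CYP2C8 fraction fm. After the interaction, CL_new/CL_old = fm × 3.5 + (1 − fm).
Steady-state concentration ratio = 1 / (new CL fraction), so new CL fraction = 1 / 0.299 = 3.344.
fm × 3.5 + 1 − fm = 3.344  ⇒  fm × (3.5 − 1) = 2.344  ⇒  fm = 0.94.

0.94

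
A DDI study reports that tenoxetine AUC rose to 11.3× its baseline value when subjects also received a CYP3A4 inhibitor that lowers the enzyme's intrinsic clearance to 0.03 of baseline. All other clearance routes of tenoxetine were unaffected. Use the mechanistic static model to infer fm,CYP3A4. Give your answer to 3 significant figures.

Write x for the fraction cleared via CYP3A4. The observed AUC change means clearance fell to 1/11.3 = 0.0885 of baseline.
Setting x·0.03 + (1 − x) = 0.0885 and solving: x = (0.0885 − 1)/(0.03 − 1) = 0.940.

0.940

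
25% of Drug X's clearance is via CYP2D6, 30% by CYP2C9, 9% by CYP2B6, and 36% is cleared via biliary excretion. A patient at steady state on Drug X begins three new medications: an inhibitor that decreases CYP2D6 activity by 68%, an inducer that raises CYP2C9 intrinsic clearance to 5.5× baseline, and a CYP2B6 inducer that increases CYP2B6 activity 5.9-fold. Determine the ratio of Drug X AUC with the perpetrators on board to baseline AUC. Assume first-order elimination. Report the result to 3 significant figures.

0.382

CYP2D6: 0.25 × 0.32 = 0.08
CYP2C9: 0.3 × 5.5 = 1.65
CYP2B6: 0.09 × 5.9 = 0.531
Other: 0.36 (unchanged)
New clearance relative to baseline: 0.08 + 1.65 + 0.531 + 0.36 = 2.621.
Net AUC ratio = 1 / 2.621 = 0.382.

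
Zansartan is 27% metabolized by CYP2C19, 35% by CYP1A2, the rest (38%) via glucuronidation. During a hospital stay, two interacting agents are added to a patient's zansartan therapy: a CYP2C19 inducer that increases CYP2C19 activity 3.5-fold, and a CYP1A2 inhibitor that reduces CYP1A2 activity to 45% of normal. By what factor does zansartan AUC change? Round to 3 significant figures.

0.675

The CYP2C19 pathway (27% of clearance) increases to 3.5× activity: 0.27 × 3.5 = 0.945.
The CYP1A2 pathway (35% of clearance) drops to 0.45× activity: 0.35 × 0.45 = 0.1575.
Non-CYP routes (38%) are unchanged.
Relative clearance = 0.945 + 0.1575 + 0.38 = 1.4825.
Because AUC varies inversely with clearance, the combined effect is 1 / 1.4825 = 0.675.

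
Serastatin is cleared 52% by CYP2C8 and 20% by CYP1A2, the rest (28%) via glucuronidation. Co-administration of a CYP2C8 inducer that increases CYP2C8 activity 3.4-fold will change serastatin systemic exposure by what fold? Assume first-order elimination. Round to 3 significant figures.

0.445

The CYP2C8 pathway (52% of clearance) increases to 3.4× activity: 0.52 × 3.4 = 1.768.
CYP1A2 (20%) and the residual 28% are unaffected.
CL_new/CL_old = 1.768 + 0.2 + 0.28 = 2.248.
Systemic exposure is inversely proportional to clearance, so the fold-change is 1 / 2.248 = 0.445.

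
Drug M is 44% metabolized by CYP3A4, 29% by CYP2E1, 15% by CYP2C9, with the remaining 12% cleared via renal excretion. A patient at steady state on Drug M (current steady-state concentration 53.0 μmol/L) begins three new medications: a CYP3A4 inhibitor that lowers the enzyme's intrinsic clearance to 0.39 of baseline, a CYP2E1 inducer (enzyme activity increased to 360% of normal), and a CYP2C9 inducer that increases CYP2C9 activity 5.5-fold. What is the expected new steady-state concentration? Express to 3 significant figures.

24.5 μmol/L

The CYP3A4 pathway (44% of clearance) is reduced to 0.39× activity: 0.44 × 0.39 = 0.1716.
The CYP2E1 pathway (29% of clearance) increases to 3.6× activity: 0.29 × 3.6 = 1.044.
The CYP2C9 pathway (15% of clearance) is boosted to 5.5× activity: 0.15 × 5.5 = 0.825.
The remaining 12% of clearance is unaffected.
New clearance relative to baseline: 0.1716 + 1.044 + 0.825 + 0.12 = 2.1606.
Dividing the baseline by the relative clearance: 53.0 / 2.1606 = 24.5 μmol/L.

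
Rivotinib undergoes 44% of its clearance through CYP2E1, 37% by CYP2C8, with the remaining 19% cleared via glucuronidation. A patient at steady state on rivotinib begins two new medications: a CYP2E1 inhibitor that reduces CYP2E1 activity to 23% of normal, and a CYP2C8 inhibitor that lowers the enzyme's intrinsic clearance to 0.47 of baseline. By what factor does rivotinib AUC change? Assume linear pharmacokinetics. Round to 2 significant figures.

CYP2E1: 0.44 × 0.23 = 0.1012
CYP2C8: 0.37 × 0.47 = 0.1739
Other: 0.19 (unchanged)
New clearance relative to baseline: 0.1012 + 0.1739 + 0.19 = 0.4651.
Net AUC ratio = 1 / 0.4651 = 2.2.

2.2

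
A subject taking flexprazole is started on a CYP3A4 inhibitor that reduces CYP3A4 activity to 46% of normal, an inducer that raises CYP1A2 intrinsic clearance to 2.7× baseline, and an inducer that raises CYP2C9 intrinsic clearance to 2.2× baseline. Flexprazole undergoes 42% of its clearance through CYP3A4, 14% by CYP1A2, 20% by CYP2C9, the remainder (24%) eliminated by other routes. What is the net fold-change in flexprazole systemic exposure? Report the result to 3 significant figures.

0.799

CYP3A4: 0.42 × 0.46 = 0.1932
CYP1A2: 0.14 × 2.7 = 0.378
CYP2C9: 0.2 × 2.2 = 0.44
Other: 0.24 (unchanged)
CL_new/CL_old = 0.1932 + 0.378 + 0.44 + 0.24 = 1.2512.
Because systemic exposure varies inversely with clearance, the combined effect is 1 / 1.2512 = 0.799.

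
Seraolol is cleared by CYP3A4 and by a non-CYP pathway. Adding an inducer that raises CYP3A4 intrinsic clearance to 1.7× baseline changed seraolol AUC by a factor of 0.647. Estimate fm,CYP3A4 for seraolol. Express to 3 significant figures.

0.779

CL'/CL = 1 / 0.647 = 1.546
1.7·fm + (1 − fm) = 1.546
fm = (1.546 − 1) / (1.7 − 1) = 0.779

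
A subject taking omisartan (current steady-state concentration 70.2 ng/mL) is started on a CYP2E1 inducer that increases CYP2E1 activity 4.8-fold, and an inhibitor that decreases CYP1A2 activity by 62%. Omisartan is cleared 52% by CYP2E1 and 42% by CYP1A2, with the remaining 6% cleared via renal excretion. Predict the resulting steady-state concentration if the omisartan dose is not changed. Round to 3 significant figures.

The CYP2E1 pathway (52% of clearance) increases to 4.8× activity: 0.52 × 4.8 = 2.496.
The CYP1A2 pathway (42% of clearance) drops to 0.38× activity: 0.42 × 0.38 = 0.1596.
Non-CYP routes (6%) are unchanged.
New clearance relative to baseline: 2.496 + 0.1596 + 0.06 = 2.7156.
New steady-state concentration = 70.2 / 2.7156 = 25.9 ng/mL (concentration scales inversely with clearance).

25.9 ng/mL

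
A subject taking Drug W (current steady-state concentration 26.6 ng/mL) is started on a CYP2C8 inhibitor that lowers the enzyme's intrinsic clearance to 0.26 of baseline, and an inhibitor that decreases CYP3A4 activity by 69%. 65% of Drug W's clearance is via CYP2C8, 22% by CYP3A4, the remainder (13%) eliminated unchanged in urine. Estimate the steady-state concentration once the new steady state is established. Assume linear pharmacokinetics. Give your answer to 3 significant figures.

72.4 ng/mL

The CYP2C8 pathway (65% of clearance) falls to 0.26× activity: 0.65 × 0.26 = 0.169.
The CYP3A4 pathway (22% of clearance) falls to 0.31× activity: 0.22 × 0.31 = 0.0682.
Non-CYP routes (13%) are unchanged.
New clearance relative to baseline: 0.169 + 0.0682 + 0.13 = 0.3672.
Steady-state concentration ∝ 1/CL: new value = 26.6 / 0.3672 = 72.4 ng/mL.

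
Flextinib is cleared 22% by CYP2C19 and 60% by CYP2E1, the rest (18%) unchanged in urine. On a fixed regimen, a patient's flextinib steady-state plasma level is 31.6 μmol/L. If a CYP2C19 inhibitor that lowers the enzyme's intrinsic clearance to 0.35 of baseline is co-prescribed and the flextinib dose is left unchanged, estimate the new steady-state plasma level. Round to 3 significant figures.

CYP2C19: 0.22 × 0.35 = 0.077
CYP2E1: 0.6 (unchanged)
Other: 0.18 (unchanged)
CL_new/CL_old = 0.077 + 0.6 + 0.18 = 0.857.
With dosing unchanged, steady-state plasma level scales as 1/CL: 31.6 / 0.857 = 36.9 μmol/L.

36.9 μmol/L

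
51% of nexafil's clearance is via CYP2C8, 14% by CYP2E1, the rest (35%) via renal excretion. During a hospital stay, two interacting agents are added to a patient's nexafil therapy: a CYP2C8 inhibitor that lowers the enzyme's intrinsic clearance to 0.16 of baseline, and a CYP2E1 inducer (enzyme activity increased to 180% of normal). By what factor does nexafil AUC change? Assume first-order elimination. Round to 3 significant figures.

1.46

CYP2C8: 0.51 × 0.16 = 0.0816
CYP2E1: 0.14 × 1.8 = 0.252
Other: 0.35 (unchanged)
New clearance relative to baseline: 0.0816 + 0.252 + 0.35 = 0.6836.
AUC ∝ 1/CL: fold-change = 1 / 0.6836 = 1.46.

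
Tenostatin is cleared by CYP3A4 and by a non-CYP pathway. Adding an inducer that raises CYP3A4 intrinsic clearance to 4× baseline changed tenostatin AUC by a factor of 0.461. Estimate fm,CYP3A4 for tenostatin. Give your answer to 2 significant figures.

0.39

CL'/CL = 1 / 0.461 = 2.169
4·fm + (1 − fm) = 2.169
fm = (2.169 − 1) / (4 − 1) = 0.39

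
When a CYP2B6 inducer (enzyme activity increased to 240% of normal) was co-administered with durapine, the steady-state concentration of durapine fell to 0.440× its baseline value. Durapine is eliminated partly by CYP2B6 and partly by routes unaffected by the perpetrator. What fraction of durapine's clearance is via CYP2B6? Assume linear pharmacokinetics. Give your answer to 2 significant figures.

0.91

Let fm be the CYP2B6 fraction. New clearance relative to baseline = fm × 2.4 + (1 − fm).
Steady-state concentration ratio = 1 / (new CL fraction), so new CL fraction = 1 / 0.440 = 2.273.
fm × 2.4 + 1 − fm = 2.273  ⇒  fm × (2.4 − 1) = 1.273  ⇒  fm = 0.91.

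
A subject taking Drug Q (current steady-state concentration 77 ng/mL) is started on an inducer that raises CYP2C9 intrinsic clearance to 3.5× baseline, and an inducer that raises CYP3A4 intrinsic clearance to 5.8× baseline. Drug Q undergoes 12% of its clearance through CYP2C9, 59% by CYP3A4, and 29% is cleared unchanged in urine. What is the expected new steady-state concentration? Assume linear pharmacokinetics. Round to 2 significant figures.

19 ng/mL

The CYP2C9 pathway (12% of clearance) is boosted to 3.5× activity: 0.12 × 3.5 = 0.42.
The CYP3A4 pathway (59% of clearance) increases to 5.8× activity: 0.59 × 5.8 = 3.422.
The remaining 29% of clearance is unaffected.
New clearance relative to baseline: 0.42 + 3.422 + 0.29 = 4.132.
New steady-state concentration = 77 / 4.132 = 19 ng/mL (concentration scales inversely with clearance).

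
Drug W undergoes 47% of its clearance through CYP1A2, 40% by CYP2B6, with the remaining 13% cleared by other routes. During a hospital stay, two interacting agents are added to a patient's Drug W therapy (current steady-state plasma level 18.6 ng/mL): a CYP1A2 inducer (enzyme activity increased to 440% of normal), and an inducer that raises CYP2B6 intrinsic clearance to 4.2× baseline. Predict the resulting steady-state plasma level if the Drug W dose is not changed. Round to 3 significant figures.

The CYP1A2 pathway (47% of clearance) rises to 4.4× activity: 0.47 × 4.4 = 2.068.
The CYP2B6 pathway (40% of clearance) is boosted to 4.2× activity: 0.4 × 4.2 = 1.68.
Non-CYP routes (13%) are unchanged.
Relative clearance = 2.068 + 1.68 + 0.13 = 3.878.
Dividing the baseline by the relative clearance: 18.6 / 3.878 = 4.80 ng/mL.

4.80 ng/mL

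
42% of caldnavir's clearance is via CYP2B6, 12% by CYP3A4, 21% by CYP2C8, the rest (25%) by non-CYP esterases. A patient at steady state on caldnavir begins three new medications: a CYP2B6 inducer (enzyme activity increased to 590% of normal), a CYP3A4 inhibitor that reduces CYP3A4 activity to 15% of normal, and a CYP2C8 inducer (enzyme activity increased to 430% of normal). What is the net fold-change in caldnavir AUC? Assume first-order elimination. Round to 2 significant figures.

0.27

CYP2B6: 0.42 × 5.9 = 2.478
CYP3A4: 0.12 × 0.15 = 0.018
CYP2C8: 0.21 × 4.3 = 0.903
Other: 0.25 (unchanged)
New clearance relative to baseline: 2.478 + 0.018 + 0.903 + 0.25 = 3.649.
AUC ∝ 1/CL: fold-change = 1 / 3.649 = 0.27.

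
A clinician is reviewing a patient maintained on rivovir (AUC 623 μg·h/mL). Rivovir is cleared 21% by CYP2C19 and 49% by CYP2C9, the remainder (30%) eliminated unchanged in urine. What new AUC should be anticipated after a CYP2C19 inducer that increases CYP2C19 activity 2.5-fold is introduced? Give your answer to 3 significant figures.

The CYP2C19 pathway (21% of clearance) is boosted to 2.5× activity: 0.21 × 2.5 = 0.525.
CYP2C9 (49%) and the residual 30% are unaffected.
New clearance relative to baseline: 0.525 + 0.49 + 0.3 = 1.315.
With dosing unchanged, AUC scales as 1/CL: 623 / 1.315 = 474 μg·h/mL.

474 μg·h/mL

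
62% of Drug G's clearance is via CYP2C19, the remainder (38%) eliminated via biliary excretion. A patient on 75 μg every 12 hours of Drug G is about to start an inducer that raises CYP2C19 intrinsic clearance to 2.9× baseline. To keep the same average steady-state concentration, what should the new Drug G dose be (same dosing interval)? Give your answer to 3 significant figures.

163 μg

The CYP2C19 pathway (62% of clearance) is boosted to 2.9× activity: 0.62 × 2.9 = 1.798.
The remaining 38% of clearance is unaffected.
New clearance relative to baseline: 1.798 + 0.38 = 2.178.
Exposure is unchanged when dose changes in proportion to clearance. New dose = 75 μg × 2.178 = 163 μg.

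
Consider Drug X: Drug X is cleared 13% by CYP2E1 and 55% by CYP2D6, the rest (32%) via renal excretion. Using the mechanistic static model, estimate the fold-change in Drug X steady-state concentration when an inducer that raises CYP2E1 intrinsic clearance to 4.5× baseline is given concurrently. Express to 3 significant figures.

0.687

The CYP2E1 pathway (13% of clearance) is boosted to 4.5× activity: 0.13 × 4.5 = 0.585.
CYP2D6 (55%) and the residual 32% are unaffected.
New clearance relative to baseline: 0.585 + 0.55 + 0.32 = 1.455.
Steady-state concentration is inversely proportional to clearance, so the fold-change is 1 / 1.455 = 0.687.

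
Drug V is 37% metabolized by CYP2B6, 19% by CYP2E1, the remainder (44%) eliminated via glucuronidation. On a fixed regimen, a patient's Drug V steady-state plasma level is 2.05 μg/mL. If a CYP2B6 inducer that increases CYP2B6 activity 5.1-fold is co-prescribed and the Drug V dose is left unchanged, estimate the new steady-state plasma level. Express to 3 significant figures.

0.814 μg/mL

The CYP2B6 pathway (37% of clearance) increases to 5.1× activity: 0.37 × 5.1 = 1.887.
CYP2E1 (19%) and the residual 44% are unaffected.
Relative clearance = 1.887 + 0.19 + 0.44 = 2.517.
With dosing unchanged, steady-state plasma level scales as 1/CL: 2.05 / 2.517 = 0.814 μg/mL.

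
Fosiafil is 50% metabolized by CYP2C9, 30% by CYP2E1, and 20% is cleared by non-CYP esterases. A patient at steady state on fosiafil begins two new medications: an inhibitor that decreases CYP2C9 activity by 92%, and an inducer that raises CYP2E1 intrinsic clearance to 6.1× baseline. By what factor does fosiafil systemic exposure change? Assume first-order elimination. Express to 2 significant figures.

CYP2C9: 0.5 × 0.08 = 0.04
CYP2E1: 0.3 × 6.1 = 1.83
Other: 0.2 (unchanged)
CL_new/CL_old = 0.04 + 1.83 + 0.2 = 2.07.
Systemic exposure ∝ 1/CL: fold-change = 1 / 2.07 = 0.48.

0.48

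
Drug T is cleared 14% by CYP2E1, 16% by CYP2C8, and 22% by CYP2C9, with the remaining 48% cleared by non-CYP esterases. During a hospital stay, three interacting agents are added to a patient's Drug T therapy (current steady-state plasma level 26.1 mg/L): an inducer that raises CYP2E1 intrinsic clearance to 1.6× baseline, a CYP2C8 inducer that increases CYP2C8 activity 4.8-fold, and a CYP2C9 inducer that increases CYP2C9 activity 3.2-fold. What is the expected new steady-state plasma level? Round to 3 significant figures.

The CYP2E1 pathway (14% of clearance) increases to 1.6× activity: 0.14 × 1.6 = 0.224.
The CYP2C8 pathway (16% of clearance) is boosted to 4.8× activity: 0.16 × 4.8 = 0.768.
The CYP2C9 pathway (22% of clearance) rises to 3.2× activity: 0.22 × 3.2 = 0.704.
The remaining 48% of clearance is unaffected.
New clearance relative to baseline: 0.224 + 0.768 + 0.704 + 0.48 = 2.176.
Steady-state plasma level ∝ 1/CL: new value = 26.1 / 2.176 = 12.0 mg/L.

12.0 mg/L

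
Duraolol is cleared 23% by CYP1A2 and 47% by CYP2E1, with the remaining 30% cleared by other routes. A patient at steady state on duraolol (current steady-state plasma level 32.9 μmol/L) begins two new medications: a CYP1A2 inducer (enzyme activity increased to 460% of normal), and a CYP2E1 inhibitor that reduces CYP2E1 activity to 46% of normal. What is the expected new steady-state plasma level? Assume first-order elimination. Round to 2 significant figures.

21 μmol/L

The CYP1A2 pathway (23% of clearance) is boosted to 4.6× activity: 0.23 × 4.6 = 1.058.
The CYP2E1 pathway (47% of clearance) falls to 0.46× activity: 0.47 × 0.46 = 0.2162.
The remaining 30% of clearance is unaffected.
CL_new/CL_old = 1.058 + 0.2162 + 0.3 = 1.5742.
New steady-state plasma level = 32.9 / 1.5742 = 21 μmol/L (concentration scales inversely with clearance).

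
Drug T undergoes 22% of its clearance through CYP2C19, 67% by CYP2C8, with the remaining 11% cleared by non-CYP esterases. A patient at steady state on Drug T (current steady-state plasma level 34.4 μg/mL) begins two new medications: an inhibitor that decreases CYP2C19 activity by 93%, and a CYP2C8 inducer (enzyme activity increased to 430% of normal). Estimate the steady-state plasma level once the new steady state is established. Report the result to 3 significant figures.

11.4 μg/mL

CYP2C19: 0.22 × 0.07 = 0.0154
CYP2C8: 0.67 × 4.3 = 2.881
Other: 0.11 (unchanged)
New clearance relative to baseline: 0.0154 + 2.881 + 0.11 = 3.0064.
Dividing the baseline by the relative clearance: 34.4 / 3.0064 = 11.4 μg/mL.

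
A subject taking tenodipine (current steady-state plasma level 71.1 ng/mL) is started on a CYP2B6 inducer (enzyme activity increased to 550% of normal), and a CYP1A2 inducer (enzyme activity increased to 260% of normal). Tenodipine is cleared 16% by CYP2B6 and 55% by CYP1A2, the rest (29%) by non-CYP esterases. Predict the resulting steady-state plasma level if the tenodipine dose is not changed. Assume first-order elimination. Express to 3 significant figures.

27.3 ng/mL

The CYP2B6 pathway (16% of clearance) is boosted to 5.5× activity: 0.16 × 5.5 = 0.88.
The CYP1A2 pathway (55% of clearance) rises to 2.6× activity: 0.55 × 2.6 = 1.43.
The remaining 29% of clearance is unaffected.
Relative clearance = 0.88 + 1.43 + 0.29 = 2.6.
Steady-state plasma level ∝ 1/CL: new value = 71.1 / 2.6 = 27.3 ng/mL.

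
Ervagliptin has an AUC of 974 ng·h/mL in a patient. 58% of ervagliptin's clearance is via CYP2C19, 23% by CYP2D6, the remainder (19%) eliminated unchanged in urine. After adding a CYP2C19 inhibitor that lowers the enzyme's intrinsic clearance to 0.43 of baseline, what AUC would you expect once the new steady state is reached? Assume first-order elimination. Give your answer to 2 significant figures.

The CYP2C19 pathway (58% of clearance) drops to 0.43× activity: 0.58 × 0.43 = 0.2494.
CYP2D6 (23%) and the residual 19% are unaffected.
Relative clearance = 0.2494 + 0.23 + 0.19 = 0.6694.
New AUC = baseline ÷ relative clearance = 974 / 0.6694 = 1.5 × 10³ ng·h/mL.

1.5 × 10³ ng·h/mL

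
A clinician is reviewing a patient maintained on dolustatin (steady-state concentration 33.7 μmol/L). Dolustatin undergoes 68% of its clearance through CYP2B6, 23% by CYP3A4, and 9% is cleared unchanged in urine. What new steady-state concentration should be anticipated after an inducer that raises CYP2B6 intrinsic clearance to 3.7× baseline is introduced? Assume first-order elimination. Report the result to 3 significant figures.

11.9 μmol/L

The CYP2B6 pathway (68% of clearance) rises to 3.7× activity: 0.68 × 3.7 = 2.516.
CYP3A4 (23%) and the residual 9% are unaffected.
Relative clearance = 2.516 + 0.23 + 0.09 = 2.836.
With dosing unchanged, steady-state concentration scales as 1/CL: 33.7 / 2.836 = 11.9 μmol/L.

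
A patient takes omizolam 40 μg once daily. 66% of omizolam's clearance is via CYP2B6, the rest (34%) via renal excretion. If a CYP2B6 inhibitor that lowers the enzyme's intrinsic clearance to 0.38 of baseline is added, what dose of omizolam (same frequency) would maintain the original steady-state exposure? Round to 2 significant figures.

The CYP2B6 pathway (66% of clearance) is reduced to 0.38× activity: 0.66 × 0.38 = 0.2508.
The remaining 34% of clearance is unaffected.
Relative clearance = 0.2508 + 0.34 = 0.5908.
To maintain the same steady-state level, dose must scale with clearance: new dose = 40 × 0.5908 = 24 μg.

24 μg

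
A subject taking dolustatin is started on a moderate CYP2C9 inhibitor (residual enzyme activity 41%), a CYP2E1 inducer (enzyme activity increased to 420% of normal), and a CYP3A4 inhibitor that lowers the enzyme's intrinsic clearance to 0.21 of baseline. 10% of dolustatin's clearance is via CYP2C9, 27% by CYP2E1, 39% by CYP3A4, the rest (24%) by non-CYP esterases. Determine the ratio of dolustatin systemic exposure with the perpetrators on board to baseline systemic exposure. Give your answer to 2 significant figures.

CYP2C9: 0.1 × 0.41 = 0.041
CYP2E1: 0.27 × 4.2 = 1.134
CYP3A4: 0.39 × 0.21 = 0.0819
Other: 0.24 (unchanged)
CL_new/CL_old = 0.041 + 1.134 + 0.0819 + 0.24 = 1.4969.
Systemic exposure ∝ 1/CL: fold-change = 1 / 1.4969 = 0.67.

0.67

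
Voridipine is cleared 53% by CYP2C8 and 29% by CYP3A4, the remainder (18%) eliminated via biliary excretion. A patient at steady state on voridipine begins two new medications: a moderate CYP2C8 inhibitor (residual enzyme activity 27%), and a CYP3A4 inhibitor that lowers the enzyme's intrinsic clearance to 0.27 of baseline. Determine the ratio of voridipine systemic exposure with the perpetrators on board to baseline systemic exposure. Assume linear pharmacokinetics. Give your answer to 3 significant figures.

The CYP2C8 pathway (53% of clearance) is reduced to 0.27× activity: 0.53 × 0.27 = 0.1431.
The CYP3A4 pathway (29% of clearance) drops to 0.27× activity: 0.29 × 0.27 = 0.0783.
Non-CYP routes (18%) are unchanged.
New clearance relative to baseline: 0.1431 + 0.0783 + 0.18 = 0.4014.
Systemic exposure ∝ 1/CL: fold-change = 1 / 0.4014 = 2.49.

2.49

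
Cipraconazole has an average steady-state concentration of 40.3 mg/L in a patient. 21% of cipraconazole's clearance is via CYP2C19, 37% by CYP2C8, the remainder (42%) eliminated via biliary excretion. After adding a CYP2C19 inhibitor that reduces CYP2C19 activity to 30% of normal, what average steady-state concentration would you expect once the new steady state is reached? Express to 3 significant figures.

CYP2C19: 0.21 × 0.3 = 0.063
CYP2C8: 0.37 (unchanged)
Other: 0.42 (unchanged)
CL_new/CL_old = 0.063 + 0.37 + 0.42 = 0.853.
Average steady-state concentration ∝ 1/CL, so new value = 40.3 / 0.853 = 47.2 mg/L.

47.2 mg/L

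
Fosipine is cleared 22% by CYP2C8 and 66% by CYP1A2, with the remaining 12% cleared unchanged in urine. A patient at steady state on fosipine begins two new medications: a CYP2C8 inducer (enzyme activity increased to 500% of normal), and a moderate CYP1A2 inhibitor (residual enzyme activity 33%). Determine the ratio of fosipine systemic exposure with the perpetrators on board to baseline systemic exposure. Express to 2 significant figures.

The CYP2C8 pathway (22% of clearance) rises to 5× activity: 0.22 × 5 = 1.1.
The CYP1A2 pathway (66% of clearance) drops to 0.33× activity: 0.66 × 0.33 = 0.2178.
The remaining 12% of clearance is unaffected.
CL_new/CL_old = 1.1 + 0.2178 + 0.12 = 1.4378.
Because systemic exposure varies inversely with clearance, the combined effect is 1 / 1.4378 = 0.70.

0.70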